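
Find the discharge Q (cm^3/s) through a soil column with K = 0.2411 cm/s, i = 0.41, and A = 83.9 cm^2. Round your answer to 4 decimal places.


Step 1: Apply Darcy's law: Q = K * i * A
Step 2: Q = 0.2411 * 0.41 * 83.9
Step 3: Q = 8.2936 cm^3/s

8.2936


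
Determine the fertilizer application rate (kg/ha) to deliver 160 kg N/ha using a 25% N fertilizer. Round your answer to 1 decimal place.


Step 1: Fertilizer rate = target N / (N content / 100)
Step 2: Rate = 160 / (25 / 100)
Step 3: Rate = 160 / 0.25
Step 4: Rate = 640.0 kg/ha

640.0


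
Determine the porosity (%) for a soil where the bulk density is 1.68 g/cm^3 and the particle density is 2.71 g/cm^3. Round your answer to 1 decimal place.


Step 1: Formula: n = 100 * (1 - BD / PD)
Step 2: n = 100 * (1 - 1.68 / 2.71)
Step 3: n = 100 * (1 - 0.61993)
Step 4: n = 38.0%

38.0


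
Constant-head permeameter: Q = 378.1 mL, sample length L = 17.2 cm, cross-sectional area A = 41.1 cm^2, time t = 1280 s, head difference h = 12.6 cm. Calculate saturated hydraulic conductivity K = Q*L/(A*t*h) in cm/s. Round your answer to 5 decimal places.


Step 1: K = Q * L / (A * t * h)
Step 2: Numerator = 378.1 * 17.2 = 6503.32
Step 3: Denominator = 41.1 * 1280 * 12.6 = 662860.8
Step 4: K = 6503.32 / 662860.8 = 0.00981 cm/s

0.00981


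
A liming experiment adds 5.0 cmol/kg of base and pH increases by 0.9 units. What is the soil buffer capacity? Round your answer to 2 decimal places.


Step 1: BC = change in base / change in pH
Step 2: BC = 5.0 / 0.9
Step 3: BC = 5.56 cmol/(kg*pH unit)

5.56


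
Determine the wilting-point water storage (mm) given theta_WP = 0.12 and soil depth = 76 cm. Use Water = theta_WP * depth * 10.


Step 1: Water (mm) = theta_WP * depth * 10
Step 2: Water = 0.12 * 76 * 10
Step 3: Water = 91.2 mm

91.2


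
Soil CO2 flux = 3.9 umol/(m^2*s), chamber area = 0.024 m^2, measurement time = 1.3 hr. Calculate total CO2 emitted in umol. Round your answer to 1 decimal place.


Step 1: Convert time to seconds: 1.3 hr * 3600 = 4680.0 s
Step 2: Total = flux * area * time_s
Step 3: Total = 3.9 * 0.024 * 4680.0
Step 4: Total = 438.0 umol

438.0


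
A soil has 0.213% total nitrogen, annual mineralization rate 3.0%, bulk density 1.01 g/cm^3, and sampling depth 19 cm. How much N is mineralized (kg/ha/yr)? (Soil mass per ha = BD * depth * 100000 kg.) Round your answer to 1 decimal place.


Step 1: Soil mass per ha = BD * depth * 100000 = 1.01 * 19 * 100000 = 1919000 kg
Step 2: Total N pool = soil mass * N%/100 = 1919000 * 0.213/100 = 4087.47 kg/ha
Step 3: N mineralized = N pool * rate%/100 = 4087.47 * 3.0/100 = 122.6 kg/ha/yr

122.6


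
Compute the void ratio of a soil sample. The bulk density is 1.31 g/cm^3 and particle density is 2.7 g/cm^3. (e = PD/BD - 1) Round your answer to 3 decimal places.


Step 1: e = PD / BD - 1
Step 2: e = 2.7 / 1.31 - 1
Step 3: e = 2.06107 - 1
Step 4: e = 1.061

1.061


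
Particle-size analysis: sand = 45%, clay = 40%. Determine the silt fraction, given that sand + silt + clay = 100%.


Step 1: sand + silt + clay = 100%
Step 2: silt = 100 - sand - clay
Step 3: silt = 100 - 45 - 40
Step 4: silt = 15%

15


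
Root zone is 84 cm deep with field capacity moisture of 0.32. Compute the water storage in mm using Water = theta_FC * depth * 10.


Step 1: Water (mm) = theta_FC * depth (cm) * 10
Step 2: Water = 0.32 * 84 * 10
Step 3: Water = 268.8 mm

268.8


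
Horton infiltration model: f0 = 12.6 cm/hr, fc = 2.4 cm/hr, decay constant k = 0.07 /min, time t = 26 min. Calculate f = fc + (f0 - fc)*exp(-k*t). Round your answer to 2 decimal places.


Step 1: f = fc + (f0 - fc) * exp(-k * t)
Step 2: exp(-0.07 * 26) = 0.162026
Step 3: f = 2.4 + (12.6 - 2.4) * 0.162026
Step 4: f = 2.4 + 10.2 * 0.162026
Step 5: f = 4.05 cm/hr

4.05


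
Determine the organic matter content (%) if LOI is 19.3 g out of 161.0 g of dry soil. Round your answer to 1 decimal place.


Step 1: OM% = 100 * LOI / sample mass
Step 2: OM = 100 * 19.3 / 161.0
Step 3: OM = 12.0%

12.0


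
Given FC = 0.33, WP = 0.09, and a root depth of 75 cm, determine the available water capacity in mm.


Step 1: Available water = (FC - WP) * depth * 10
Step 2: AW = (0.33 - 0.09) * 75 * 10
Step 3: AW = 0.24 * 75 * 10
Step 4: AW = 180.0 mm

180.0


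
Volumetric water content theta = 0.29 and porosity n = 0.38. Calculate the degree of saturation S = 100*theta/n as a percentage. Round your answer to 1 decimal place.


Step 1: S = 100 * theta_v / n
Step 2: S = 100 * 0.29 / 0.38
Step 3: S = 76.3%

76.3


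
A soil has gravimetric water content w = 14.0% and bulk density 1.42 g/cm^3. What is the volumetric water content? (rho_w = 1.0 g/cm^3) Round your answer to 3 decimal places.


Step 1: theta = (w / 100) * BD / rho_w
Step 2: theta = (14.0 / 100) * 1.42 / 1.0
Step 3: theta = 0.14 * 1.42
Step 4: theta = 0.199

0.199


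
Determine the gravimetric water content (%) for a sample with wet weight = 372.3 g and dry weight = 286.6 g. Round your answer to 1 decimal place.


Step 1: Water mass = wet - dry = 372.3 - 286.6 = 85.7 g
Step 2: w = 100 * water mass / dry mass
Step 3: w = 100 * 85.7 / 286.6 = 29.9%

29.9


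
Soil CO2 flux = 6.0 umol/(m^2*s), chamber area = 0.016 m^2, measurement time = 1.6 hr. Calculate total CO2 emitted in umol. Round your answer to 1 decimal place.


Step 1: Convert time to seconds: 1.6 hr * 3600 = 5760.0 s
Step 2: Total = flux * area * time_s
Step 3: Total = 6.0 * 0.016 * 5760.0
Step 4: Total = 553.0 umol

553.0


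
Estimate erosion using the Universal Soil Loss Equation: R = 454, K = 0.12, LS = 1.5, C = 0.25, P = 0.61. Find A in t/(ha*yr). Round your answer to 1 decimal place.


Step 1: A = R * K * LS * C * P
Step 2: R * K = 454 * 0.12 = 54.48
Step 3: (R*K) * LS = 54.48 * 1.5 = 81.72
Step 4: * C * P = 81.72 * 0.25 * 0.61 = 12.5
Step 5: A = 12.5 t/(ha*yr)

12.5


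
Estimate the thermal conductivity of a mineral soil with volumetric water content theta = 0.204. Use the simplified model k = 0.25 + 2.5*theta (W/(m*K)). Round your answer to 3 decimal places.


Step 1: k = 0.25 + 2.5 * theta
Step 2: k = 0.25 + 2.5 * 0.204
Step 3: k = 0.25 + 0.51
Step 4: k = 0.76 W/(m*K)

0.76


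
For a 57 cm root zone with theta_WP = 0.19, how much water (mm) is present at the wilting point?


Step 1: Water (mm) = theta_WP * depth * 10
Step 2: Water = 0.19 * 57 * 10
Step 3: Water = 108.3 mm

108.3


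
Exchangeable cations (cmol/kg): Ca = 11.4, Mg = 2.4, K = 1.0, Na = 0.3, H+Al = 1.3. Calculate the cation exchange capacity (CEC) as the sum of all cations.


Step 1: CEC = Ca + Mg + K + Na + (H+Al)
Step 2: CEC = 11.4 + 2.4 + 1.0 + 0.3 + 1.3
Step 3: CEC = 16.4 cmol/kg

16.4


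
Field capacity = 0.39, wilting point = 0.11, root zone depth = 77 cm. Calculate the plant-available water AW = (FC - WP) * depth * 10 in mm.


Step 1: Available water = (FC - WP) * depth * 10
Step 2: AW = (0.39 - 0.11) * 77 * 10
Step 3: AW = 0.28 * 77 * 10
Step 4: AW = 215.6 mm

215.6


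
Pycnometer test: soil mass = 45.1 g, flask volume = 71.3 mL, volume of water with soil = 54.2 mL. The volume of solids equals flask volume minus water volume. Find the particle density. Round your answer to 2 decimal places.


Step 1: Volume of solids = flask volume - water volume with soil
Step 2: V_solids = 71.3 - 54.2 = 17.1 mL
Step 3: Particle density = mass / V_solids = 45.1 / 17.1 = 2.64 g/cm^3

2.64


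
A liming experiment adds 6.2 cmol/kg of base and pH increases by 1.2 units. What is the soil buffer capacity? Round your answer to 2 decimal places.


Step 1: BC = change in base / change in pH
Step 2: BC = 6.2 / 1.2
Step 3: BC = 5.17 cmol/(kg*pH unit)

5.17


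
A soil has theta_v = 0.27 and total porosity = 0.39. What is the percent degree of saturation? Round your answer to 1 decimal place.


Step 1: S = 100 * theta_v / n
Step 2: S = 100 * 0.27 / 0.39
Step 3: S = 69.2%

69.2


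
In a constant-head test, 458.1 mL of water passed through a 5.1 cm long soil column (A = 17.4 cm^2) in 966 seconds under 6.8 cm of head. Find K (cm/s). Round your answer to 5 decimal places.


Step 1: K = Q * L / (A * t * h)
Step 2: Numerator = 458.1 * 5.1 = 2336.31
Step 3: Denominator = 17.4 * 966 * 6.8 = 114297.12
Step 4: K = 2336.31 / 114297.12 = 0.02044 cm/s

0.02044


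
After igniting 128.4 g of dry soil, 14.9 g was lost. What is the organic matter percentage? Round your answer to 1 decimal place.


Step 1: OM% = 100 * LOI / sample mass
Step 2: OM = 100 * 14.9 / 128.4
Step 3: OM = 11.6%

11.6


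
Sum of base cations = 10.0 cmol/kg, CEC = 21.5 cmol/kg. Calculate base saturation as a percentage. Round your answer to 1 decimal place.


Step 1: BS = 100 * (sum of bases) / CEC
Step 2: BS = 100 * 10.0 / 21.5
Step 3: BS = 46.5%

46.5


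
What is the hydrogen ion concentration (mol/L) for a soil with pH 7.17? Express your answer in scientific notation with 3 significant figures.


Step 1: [H+] = 10^(-pH)
Step 2: [H+] = 10^(-7.17)
Step 3: [H+] = 6.76e-08 mol/L

6.76e-08


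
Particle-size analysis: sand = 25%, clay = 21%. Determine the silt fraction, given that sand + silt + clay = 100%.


Step 1: sand + silt + clay = 100%
Step 2: silt = 100 - sand - clay
Step 3: silt = 100 - 25 - 21
Step 4: silt = 54%

54


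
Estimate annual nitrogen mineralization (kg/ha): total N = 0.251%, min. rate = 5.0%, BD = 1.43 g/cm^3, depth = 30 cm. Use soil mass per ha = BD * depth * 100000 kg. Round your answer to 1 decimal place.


Step 1: Soil mass per ha = BD * depth * 100000 = 1.43 * 30 * 100000 = 4290000 kg
Step 2: Total N pool = soil mass * N%/100 = 4290000 * 0.251/100 = 10767.9 kg/ha
Step 3: N mineralized = N pool * rate%/100 = 10767.9 * 5.0/100 = 538.4 kg/ha/yr

538.4


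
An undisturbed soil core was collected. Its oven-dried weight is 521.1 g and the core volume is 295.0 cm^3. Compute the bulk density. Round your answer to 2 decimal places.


Step 1: Identify the formula: BD = dry mass / volume
Step 2: Substitute values: BD = 521.1 / 295.0
Step 3: BD = 1.77 g/cm^3

1.77


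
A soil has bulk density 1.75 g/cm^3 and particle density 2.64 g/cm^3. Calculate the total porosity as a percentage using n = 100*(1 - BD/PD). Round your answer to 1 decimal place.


Step 1: Formula: n = 100 * (1 - BD / PD)
Step 2: n = 100 * (1 - 1.75 / 2.64)
Step 3: n = 100 * (1 - 0.66288)
Step 4: n = 33.7%

33.7


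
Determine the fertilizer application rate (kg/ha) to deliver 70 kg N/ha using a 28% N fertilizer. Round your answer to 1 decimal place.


Step 1: Fertilizer rate = target N / (N content / 100)
Step 2: Rate = 70 / (28 / 100)
Step 3: Rate = 70 / 0.28
Step 4: Rate = 250.0 kg/ha

250.0


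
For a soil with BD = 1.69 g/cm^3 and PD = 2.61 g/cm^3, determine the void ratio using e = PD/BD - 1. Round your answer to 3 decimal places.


Step 1: e = PD / BD - 1
Step 2: e = 2.61 / 1.69 - 1
Step 3: e = 1.54438 - 1
Step 4: e = 0.544

0.544


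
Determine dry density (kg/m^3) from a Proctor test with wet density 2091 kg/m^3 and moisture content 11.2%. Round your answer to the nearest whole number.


Step 1: Dry density = wet density / (1 + w/100)
Step 2: Dry density = 2091 / (1 + 11.2/100)
Step 3: Dry density = 2091 / 1.112
Step 4: Dry density = 1880 kg/m^3

1880


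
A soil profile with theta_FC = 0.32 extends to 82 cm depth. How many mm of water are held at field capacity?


Step 1: Water (mm) = theta_FC * depth (cm) * 10
Step 2: Water = 0.32 * 82 * 10
Step 3: Water = 262.4 mm

262.4


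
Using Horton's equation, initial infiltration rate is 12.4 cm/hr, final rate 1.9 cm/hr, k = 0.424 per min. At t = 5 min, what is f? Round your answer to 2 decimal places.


Step 1: f = fc + (f0 - fc) * exp(-k * t)
Step 2: exp(-0.424 * 5) = 0.120032
Step 3: f = 1.9 + (12.4 - 1.9) * 0.120032
Step 4: f = 1.9 + 10.5 * 0.120032
Step 5: f = 3.16 cm/hr

3.16


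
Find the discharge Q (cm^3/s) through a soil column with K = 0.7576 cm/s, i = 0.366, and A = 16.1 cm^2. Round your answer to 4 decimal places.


Step 1: Apply Darcy's law: Q = K * i * A
Step 2: Q = 0.7576 * 0.366 * 16.1
Step 3: Q = 4.4642 cm^3/s

4.4642


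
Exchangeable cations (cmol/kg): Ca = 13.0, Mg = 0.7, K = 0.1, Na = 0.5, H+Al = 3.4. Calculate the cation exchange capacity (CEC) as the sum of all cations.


Step 1: CEC = Ca + Mg + K + Na + (H+Al)
Step 2: CEC = 13.0 + 0.7 + 0.1 + 0.5 + 3.4
Step 3: CEC = 17.7 cmol/kg

17.7


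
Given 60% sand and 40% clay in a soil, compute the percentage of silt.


Step 1: sand + silt + clay = 100%
Step 2: silt = 100 - sand - clay
Step 3: silt = 100 - 60 - 40
Step 4: silt = 0%

0


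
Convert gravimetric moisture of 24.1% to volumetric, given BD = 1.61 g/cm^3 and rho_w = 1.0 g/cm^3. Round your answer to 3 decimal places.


Step 1: theta = (w / 100) * BD / rho_w
Step 2: theta = (24.1 / 100) * 1.61 / 1.0
Step 3: theta = 0.241 * 1.61
Step 4: theta = 0.388

0.388


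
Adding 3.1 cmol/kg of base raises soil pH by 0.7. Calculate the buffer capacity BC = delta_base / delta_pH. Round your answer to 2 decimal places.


Step 1: BC = change in base / change in pH
Step 2: BC = 3.1 / 0.7
Step 3: BC = 4.43 cmol/(kg*pH unit)

4.43


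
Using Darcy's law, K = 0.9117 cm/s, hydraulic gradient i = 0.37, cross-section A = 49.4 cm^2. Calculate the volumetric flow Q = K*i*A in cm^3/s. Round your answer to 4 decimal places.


Step 1: Apply Darcy's law: Q = K * i * A
Step 2: Q = 0.9117 * 0.37 * 49.4
Step 3: Q = 16.6641 cm^3/s

16.6641


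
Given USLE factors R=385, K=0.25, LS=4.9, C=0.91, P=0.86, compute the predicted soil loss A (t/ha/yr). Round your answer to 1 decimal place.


Step 1: A = R * K * LS * C * P
Step 2: R * K = 385 * 0.25 = 96.25
Step 3: (R*K) * LS = 96.25 * 4.9 = 471.625
Step 4: * C * P = 471.625 * 0.91 * 0.86 = 369.1
Step 5: A = 369.1 t/(ha*yr)

369.1


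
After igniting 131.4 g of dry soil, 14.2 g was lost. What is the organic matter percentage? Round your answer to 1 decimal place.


Step 1: OM% = 100 * LOI / sample mass
Step 2: OM = 100 * 14.2 / 131.4
Step 3: OM = 10.8%

10.8


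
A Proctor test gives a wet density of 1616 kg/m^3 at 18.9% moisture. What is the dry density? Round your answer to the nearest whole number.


Step 1: Dry density = wet density / (1 + w/100)
Step 2: Dry density = 1616 / (1 + 18.9/100)
Step 3: Dry density = 1616 / 1.189
Step 4: Dry density = 1359 kg/m^3

1359


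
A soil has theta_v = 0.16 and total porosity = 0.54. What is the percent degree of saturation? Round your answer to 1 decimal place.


Step 1: S = 100 * theta_v / n
Step 2: S = 100 * 0.16 / 0.54
Step 3: S = 29.6%

29.6


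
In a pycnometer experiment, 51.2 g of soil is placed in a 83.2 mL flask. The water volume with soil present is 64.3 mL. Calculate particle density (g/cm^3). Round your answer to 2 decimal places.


Step 1: Volume of solids = flask volume - water volume with soil
Step 2: V_solids = 83.2 - 64.3 = 18.9 mL
Step 3: Particle density = mass / V_solids = 51.2 / 18.9 = 2.71 g/cm^3

2.71


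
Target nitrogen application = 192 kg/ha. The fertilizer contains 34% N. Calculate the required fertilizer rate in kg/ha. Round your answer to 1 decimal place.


Step 1: Fertilizer rate = target N / (N content / 100)
Step 2: Rate = 192 / (34 / 100)
Step 3: Rate = 192 / 0.34
Step 4: Rate = 564.7 kg/ha

564.7


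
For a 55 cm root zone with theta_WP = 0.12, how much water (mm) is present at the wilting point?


Step 1: Water (mm) = theta_WP * depth * 10
Step 2: Water = 0.12 * 55 * 10
Step 3: Water = 66.0 mm

66.0


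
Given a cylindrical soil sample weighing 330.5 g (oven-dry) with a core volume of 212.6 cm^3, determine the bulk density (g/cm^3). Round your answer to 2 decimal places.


Step 1: Identify the formula: BD = dry mass / volume
Step 2: Substitute values: BD = 330.5 / 212.6
Step 3: BD = 1.55 g/cm^3

1.55


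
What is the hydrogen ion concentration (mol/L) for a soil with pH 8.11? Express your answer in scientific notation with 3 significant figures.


Step 1: [H+] = 10^(-pH)
Step 2: [H+] = 10^(-8.11)
Step 3: [H+] = 7.76e-09 mol/L

7.76e-09


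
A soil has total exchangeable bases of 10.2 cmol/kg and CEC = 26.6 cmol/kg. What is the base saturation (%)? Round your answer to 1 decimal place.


Step 1: BS = 100 * (sum of bases) / CEC
Step 2: BS = 100 * 10.2 / 26.6
Step 3: BS = 38.3%

38.3


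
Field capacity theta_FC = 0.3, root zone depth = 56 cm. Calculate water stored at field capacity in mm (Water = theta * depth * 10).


Step 1: Water (mm) = theta_FC * depth (cm) * 10
Step 2: Water = 0.3 * 56 * 10
Step 3: Water = 168.0 mm

168.0


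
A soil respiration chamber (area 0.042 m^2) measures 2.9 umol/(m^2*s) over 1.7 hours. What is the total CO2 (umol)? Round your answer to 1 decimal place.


Step 1: Convert time to seconds: 1.7 hr * 3600 = 6120.0 s
Step 2: Total = flux * area * time_s
Step 3: Total = 2.9 * 0.042 * 6120.0
Step 4: Total = 745.4 umol

745.4


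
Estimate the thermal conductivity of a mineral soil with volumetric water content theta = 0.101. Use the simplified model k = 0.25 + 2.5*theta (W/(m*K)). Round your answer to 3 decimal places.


Step 1: k = 0.25 + 2.5 * theta
Step 2: k = 0.25 + 2.5 * 0.101
Step 3: k = 0.25 + 0.253
Step 4: k = 0.503 W/(m*K)

0.503


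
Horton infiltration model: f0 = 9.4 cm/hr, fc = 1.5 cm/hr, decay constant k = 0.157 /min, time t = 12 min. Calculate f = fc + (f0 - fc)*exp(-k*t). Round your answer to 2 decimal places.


Step 1: f = fc + (f0 - fc) * exp(-k * t)
Step 2: exp(-0.157 * 12) = 0.151981
Step 3: f = 1.5 + (9.4 - 1.5) * 0.151981
Step 4: f = 1.5 + 7.9 * 0.151981
Step 5: f = 2.7 cm/hr

2.7


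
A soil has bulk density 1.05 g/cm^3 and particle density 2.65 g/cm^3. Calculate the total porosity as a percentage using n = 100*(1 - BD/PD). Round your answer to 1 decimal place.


Step 1: Formula: n = 100 * (1 - BD / PD)
Step 2: n = 100 * (1 - 1.05 / 2.65)
Step 3: n = 100 * (1 - 0.39623)
Step 4: n = 60.4%

60.4


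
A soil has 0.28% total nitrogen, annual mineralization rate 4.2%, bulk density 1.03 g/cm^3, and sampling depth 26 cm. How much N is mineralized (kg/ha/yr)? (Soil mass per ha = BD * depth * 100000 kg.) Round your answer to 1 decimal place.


Step 1: Soil mass per ha = BD * depth * 100000 = 1.03 * 26 * 100000 = 2678000 kg
Step 2: Total N pool = soil mass * N%/100 = 2678000 * 0.28/100 = 7498.4 kg/ha
Step 3: N mineralized = N pool * rate%/100 = 7498.4 * 4.2/100 = 314.9 kg/ha/yr

314.9


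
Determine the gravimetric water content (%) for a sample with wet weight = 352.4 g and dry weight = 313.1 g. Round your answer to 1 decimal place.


Step 1: Water mass = wet - dry = 352.4 - 313.1 = 39.3 g
Step 2: w = 100 * water mass / dry mass
Step 3: w = 100 * 39.3 / 313.1 = 12.6%

12.6


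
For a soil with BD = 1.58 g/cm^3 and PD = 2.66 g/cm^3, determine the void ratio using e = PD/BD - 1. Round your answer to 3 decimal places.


Step 1: e = PD / BD - 1
Step 2: e = 2.66 / 1.58 - 1
Step 3: e = 1.68354 - 1
Step 4: e = 0.684

0.684


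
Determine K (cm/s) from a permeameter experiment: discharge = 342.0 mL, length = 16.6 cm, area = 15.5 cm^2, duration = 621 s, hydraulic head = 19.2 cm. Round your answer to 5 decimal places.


Step 1: K = Q * L / (A * t * h)
Step 2: Numerator = 342.0 * 16.6 = 5677.2
Step 3: Denominator = 15.5 * 621 * 19.2 = 184809.6
Step 4: K = 5677.2 / 184809.6 = 0.03072 cm/s

0.03072


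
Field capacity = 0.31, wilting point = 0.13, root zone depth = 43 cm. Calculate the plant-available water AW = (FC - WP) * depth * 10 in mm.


Step 1: Available water = (FC - WP) * depth * 10
Step 2: AW = (0.31 - 0.13) * 43 * 10
Step 3: AW = 0.18 * 43 * 10
Step 4: AW = 77.4 mm

77.4


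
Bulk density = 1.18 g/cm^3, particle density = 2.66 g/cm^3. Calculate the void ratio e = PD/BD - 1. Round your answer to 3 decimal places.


Step 1: e = PD / BD - 1
Step 2: e = 2.66 / 1.18 - 1
Step 3: e = 2.25424 - 1
Step 4: e = 1.254

1.254


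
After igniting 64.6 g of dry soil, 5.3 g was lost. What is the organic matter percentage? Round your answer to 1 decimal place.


Step 1: OM% = 100 * LOI / sample mass
Step 2: OM = 100 * 5.3 / 64.6
Step 3: OM = 8.2%

8.2


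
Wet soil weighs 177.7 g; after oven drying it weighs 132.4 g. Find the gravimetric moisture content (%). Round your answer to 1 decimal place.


Step 1: Water mass = wet - dry = 177.7 - 132.4 = 45.3 g
Step 2: w = 100 * water mass / dry mass
Step 3: w = 100 * 45.3 / 132.4 = 34.2%

34.2


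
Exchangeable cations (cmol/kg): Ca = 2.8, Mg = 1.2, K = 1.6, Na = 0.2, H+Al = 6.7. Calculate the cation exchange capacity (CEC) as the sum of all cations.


Step 1: CEC = Ca + Mg + K + Na + (H+Al)
Step 2: CEC = 2.8 + 1.2 + 1.6 + 0.2 + 6.7
Step 3: CEC = 12.5 cmol/kg

12.5


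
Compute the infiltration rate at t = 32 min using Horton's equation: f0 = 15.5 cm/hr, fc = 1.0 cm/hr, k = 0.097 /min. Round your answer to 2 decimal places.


Step 1: f = fc + (f0 - fc) * exp(-k * t)
Step 2: exp(-0.097 * 32) = 0.044869
Step 3: f = 1.0 + (15.5 - 1.0) * 0.044869
Step 4: f = 1.0 + 14.5 * 0.044869
Step 5: f = 1.65 cm/hr

1.65


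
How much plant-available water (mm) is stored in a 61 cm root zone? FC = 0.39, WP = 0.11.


Step 1: Available water = (FC - WP) * depth * 10
Step 2: AW = (0.39 - 0.11) * 61 * 10
Step 3: AW = 0.28 * 61 * 10
Step 4: AW = 170.8 mm

170.8


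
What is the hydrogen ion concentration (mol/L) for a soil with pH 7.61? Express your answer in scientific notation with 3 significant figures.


Step 1: [H+] = 10^(-pH)
Step 2: [H+] = 10^(-7.61)
Step 3: [H+] = 2.45e-08 mol/L

2.45e-08


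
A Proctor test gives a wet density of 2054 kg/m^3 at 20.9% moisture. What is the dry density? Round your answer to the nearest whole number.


Step 1: Dry density = wet density / (1 + w/100)
Step 2: Dry density = 2054 / (1 + 20.9/100)
Step 3: Dry density = 2054 / 1.209
Step 4: Dry density = 1699 kg/m^3

1699


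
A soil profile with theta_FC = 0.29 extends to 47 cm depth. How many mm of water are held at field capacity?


Step 1: Water (mm) = theta_FC * depth (cm) * 10
Step 2: Water = 0.29 * 47 * 10
Step 3: Water = 136.3 mm

136.3


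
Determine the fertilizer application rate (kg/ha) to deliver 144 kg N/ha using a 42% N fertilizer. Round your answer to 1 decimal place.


Step 1: Fertilizer rate = target N / (N content / 100)
Step 2: Rate = 144 / (42 / 100)
Step 3: Rate = 144 / 0.42
Step 4: Rate = 342.9 kg/ha

342.9


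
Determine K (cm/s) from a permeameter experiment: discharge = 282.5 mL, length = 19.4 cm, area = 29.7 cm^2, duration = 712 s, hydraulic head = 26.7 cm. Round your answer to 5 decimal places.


Step 1: K = Q * L / (A * t * h)
Step 2: Numerator = 282.5 * 19.4 = 5480.5
Step 3: Denominator = 29.7 * 712 * 26.7 = 564608.88
Step 4: K = 5480.5 / 564608.88 = 0.00971 cm/s

0.00971


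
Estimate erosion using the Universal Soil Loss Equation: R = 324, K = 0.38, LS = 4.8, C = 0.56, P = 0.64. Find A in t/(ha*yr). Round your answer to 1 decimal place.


Step 1: A = R * K * LS * C * P
Step 2: R * K = 324 * 0.38 = 123.12
Step 3: (R*K) * LS = 123.12 * 4.8 = 590.976
Step 4: * C * P = 590.976 * 0.56 * 0.64 = 211.8
Step 5: A = 211.8 t/(ha*yr)

211.8


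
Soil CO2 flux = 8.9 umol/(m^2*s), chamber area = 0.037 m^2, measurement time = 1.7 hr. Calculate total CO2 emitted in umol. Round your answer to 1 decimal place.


Step 1: Convert time to seconds: 1.7 hr * 3600 = 6120.0 s
Step 2: Total = flux * area * time_s
Step 3: Total = 8.9 * 0.037 * 6120.0
Step 4: Total = 2015.3 umol

2015.3


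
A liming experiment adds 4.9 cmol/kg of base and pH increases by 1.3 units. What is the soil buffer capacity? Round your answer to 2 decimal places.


Step 1: BC = change in base / change in pH
Step 2: BC = 4.9 / 1.3
Step 3: BC = 3.77 cmol/(kg*pH unit)

3.77


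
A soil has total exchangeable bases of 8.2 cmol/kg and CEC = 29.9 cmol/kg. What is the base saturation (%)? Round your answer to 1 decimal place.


Step 1: BS = 100 * (sum of bases) / CEC
Step 2: BS = 100 * 8.2 / 29.9
Step 3: BS = 27.4%

27.4


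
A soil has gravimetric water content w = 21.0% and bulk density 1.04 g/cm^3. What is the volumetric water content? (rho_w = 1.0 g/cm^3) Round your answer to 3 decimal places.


Step 1: theta = (w / 100) * BD / rho_w
Step 2: theta = (21.0 / 100) * 1.04 / 1.0
Step 3: theta = 0.21 * 1.04
Step 4: theta = 0.218

0.218


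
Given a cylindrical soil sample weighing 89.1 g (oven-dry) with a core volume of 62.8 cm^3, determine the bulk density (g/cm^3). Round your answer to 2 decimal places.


Step 1: Identify the formula: BD = dry mass / volume
Step 2: Substitute values: BD = 89.1 / 62.8
Step 3: BD = 1.42 g/cm^3

1.42


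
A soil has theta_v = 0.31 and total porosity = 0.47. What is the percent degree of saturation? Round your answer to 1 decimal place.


Step 1: S = 100 * theta_v / n
Step 2: S = 100 * 0.31 / 0.47
Step 3: S = 66.0%

66.0


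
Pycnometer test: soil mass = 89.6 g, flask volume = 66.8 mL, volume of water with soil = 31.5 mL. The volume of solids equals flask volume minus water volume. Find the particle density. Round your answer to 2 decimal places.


Step 1: Volume of solids = flask volume - water volume with soil
Step 2: V_solids = 66.8 - 31.5 = 35.3 mL
Step 3: Particle density = mass / V_solids = 89.6 / 35.3 = 2.54 g/cm^3

2.54


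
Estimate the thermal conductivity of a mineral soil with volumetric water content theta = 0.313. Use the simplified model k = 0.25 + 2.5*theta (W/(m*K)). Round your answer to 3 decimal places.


Step 1: k = 0.25 + 2.5 * theta
Step 2: k = 0.25 + 2.5 * 0.313
Step 3: k = 0.25 + 0.783
Step 4: k = 1.033 W/(m*K)

1.033


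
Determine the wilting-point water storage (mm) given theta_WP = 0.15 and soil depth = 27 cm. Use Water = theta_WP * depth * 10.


Step 1: Water (mm) = theta_WP * depth * 10
Step 2: Water = 0.15 * 27 * 10
Step 3: Water = 40.5 mm

40.5


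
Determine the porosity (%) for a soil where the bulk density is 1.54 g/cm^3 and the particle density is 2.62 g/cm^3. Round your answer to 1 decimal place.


Step 1: Formula: n = 100 * (1 - BD / PD)
Step 2: n = 100 * (1 - 1.54 / 2.62)
Step 3: n = 100 * (1 - 0.58779)
Step 4: n = 41.2%

41.2


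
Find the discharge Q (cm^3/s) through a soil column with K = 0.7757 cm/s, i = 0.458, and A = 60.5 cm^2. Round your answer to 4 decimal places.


Step 1: Apply Darcy's law: Q = K * i * A
Step 2: Q = 0.7757 * 0.458 * 60.5
Step 3: Q = 21.4939 cm^3/s

21.4939


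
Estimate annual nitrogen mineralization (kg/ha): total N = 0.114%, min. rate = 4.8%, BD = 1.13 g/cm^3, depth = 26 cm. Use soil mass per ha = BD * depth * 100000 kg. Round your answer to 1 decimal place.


Step 1: Soil mass per ha = BD * depth * 100000 = 1.13 * 26 * 100000 = 2938000 kg
Step 2: Total N pool = soil mass * N%/100 = 2938000 * 0.114/100 = 3349.32 kg/ha
Step 3: N mineralized = N pool * rate%/100 = 3349.32 * 4.8/100 = 160.8 kg/ha/yr

160.8


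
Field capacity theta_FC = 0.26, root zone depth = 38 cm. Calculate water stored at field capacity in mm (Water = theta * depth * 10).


Step 1: Water (mm) = theta_FC * depth (cm) * 10
Step 2: Water = 0.26 * 38 * 10
Step 3: Water = 98.8 mm

98.8


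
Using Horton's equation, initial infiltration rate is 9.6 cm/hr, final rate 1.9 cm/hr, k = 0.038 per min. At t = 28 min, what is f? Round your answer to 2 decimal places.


Step 1: f = fc + (f0 - fc) * exp(-k * t)
Step 2: exp(-0.038 * 28) = 0.345073
Step 3: f = 1.9 + (9.6 - 1.9) * 0.345073
Step 4: f = 1.9 + 7.7 * 0.345073
Step 5: f = 4.56 cm/hr

4.56


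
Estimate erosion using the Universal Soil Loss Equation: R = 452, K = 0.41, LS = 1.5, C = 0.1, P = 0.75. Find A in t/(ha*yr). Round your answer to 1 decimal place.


Step 1: A = R * K * LS * C * P
Step 2: R * K = 452 * 0.41 = 185.32
Step 3: (R*K) * LS = 185.32 * 1.5 = 277.98
Step 4: * C * P = 277.98 * 0.1 * 0.75 = 20.8
Step 5: A = 20.8 t/(ha*yr)

20.8


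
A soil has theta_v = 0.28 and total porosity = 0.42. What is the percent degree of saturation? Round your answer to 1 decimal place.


Step 1: S = 100 * theta_v / n
Step 2: S = 100 * 0.28 / 0.42
Step 3: S = 66.7%

66.7


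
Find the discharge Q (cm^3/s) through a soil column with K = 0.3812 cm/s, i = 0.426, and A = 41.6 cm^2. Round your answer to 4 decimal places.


Step 1: Apply Darcy's law: Q = K * i * A
Step 2: Q = 0.3812 * 0.426 * 41.6
Step 3: Q = 6.7555 cm^3/s

6.7555


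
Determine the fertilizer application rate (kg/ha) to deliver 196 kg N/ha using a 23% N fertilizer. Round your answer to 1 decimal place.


Step 1: Fertilizer rate = target N / (N content / 100)
Step 2: Rate = 196 / (23 / 100)
Step 3: Rate = 196 / 0.23
Step 4: Rate = 852.2 kg/ha

852.2


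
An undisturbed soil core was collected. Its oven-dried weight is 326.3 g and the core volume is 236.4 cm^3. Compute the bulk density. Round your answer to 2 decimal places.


Step 1: Identify the formula: BD = dry mass / volume
Step 2: Substitute values: BD = 326.3 / 236.4
Step 3: BD = 1.38 g/cm^3

1.38


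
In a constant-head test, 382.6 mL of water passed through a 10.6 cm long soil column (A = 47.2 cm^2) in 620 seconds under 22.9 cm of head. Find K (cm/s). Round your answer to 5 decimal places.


Step 1: K = Q * L / (A * t * h)
Step 2: Numerator = 382.6 * 10.6 = 4055.56
Step 3: Denominator = 47.2 * 620 * 22.9 = 670145.6
Step 4: K = 4055.56 / 670145.6 = 0.00605 cm/s

0.00605


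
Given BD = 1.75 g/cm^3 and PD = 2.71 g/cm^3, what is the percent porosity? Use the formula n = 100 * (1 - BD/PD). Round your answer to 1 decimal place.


Step 1: Formula: n = 100 * (1 - BD / PD)
Step 2: n = 100 * (1 - 1.75 / 2.71)
Step 3: n = 100 * (1 - 0.64576)
Step 4: n = 35.4%

35.4


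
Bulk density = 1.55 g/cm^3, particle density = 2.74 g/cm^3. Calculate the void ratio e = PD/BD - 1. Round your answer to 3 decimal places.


Step 1: e = PD / BD - 1
Step 2: e = 2.74 / 1.55 - 1
Step 3: e = 1.76774 - 1
Step 4: e = 0.768

0.768


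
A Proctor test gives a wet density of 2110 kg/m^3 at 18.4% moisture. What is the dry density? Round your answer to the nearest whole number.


Step 1: Dry density = wet density / (1 + w/100)
Step 2: Dry density = 2110 / (1 + 18.4/100)
Step 3: Dry density = 2110 / 1.184
Step 4: Dry density = 1782 kg/m^3

1782


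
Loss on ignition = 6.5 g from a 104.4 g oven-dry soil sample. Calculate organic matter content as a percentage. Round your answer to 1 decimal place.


Step 1: OM% = 100 * LOI / sample mass
Step 2: OM = 100 * 6.5 / 104.4
Step 3: OM = 6.2%

6.2


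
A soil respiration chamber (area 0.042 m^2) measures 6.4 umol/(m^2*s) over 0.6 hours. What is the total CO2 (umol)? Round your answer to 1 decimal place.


Step 1: Convert time to seconds: 0.6 hr * 3600 = 2160.0 s
Step 2: Total = flux * area * time_s
Step 3: Total = 6.4 * 0.042 * 2160.0
Step 4: Total = 580.6 umol

580.6


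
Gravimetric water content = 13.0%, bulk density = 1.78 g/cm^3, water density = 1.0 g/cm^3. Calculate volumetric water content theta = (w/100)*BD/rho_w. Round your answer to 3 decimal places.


Step 1: theta = (w / 100) * BD / rho_w
Step 2: theta = (13.0 / 100) * 1.78 / 1.0
Step 3: theta = 0.13 * 1.78
Step 4: theta = 0.231

0.231


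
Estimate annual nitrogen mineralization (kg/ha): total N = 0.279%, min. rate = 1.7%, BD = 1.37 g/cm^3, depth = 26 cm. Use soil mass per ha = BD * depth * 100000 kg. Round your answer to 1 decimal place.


Step 1: Soil mass per ha = BD * depth * 100000 = 1.37 * 26 * 100000 = 3562000 kg
Step 2: Total N pool = soil mass * N%/100 = 3562000 * 0.279/100 = 9937.98 kg/ha
Step 3: N mineralized = N pool * rate%/100 = 9937.98 * 1.7/100 = 168.9 kg/ha/yr

168.9


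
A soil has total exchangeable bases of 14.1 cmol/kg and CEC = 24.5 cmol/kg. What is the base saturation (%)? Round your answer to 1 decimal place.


Step 1: BS = 100 * (sum of bases) / CEC
Step 2: BS = 100 * 14.1 / 24.5
Step 3: BS = 57.6%

57.6


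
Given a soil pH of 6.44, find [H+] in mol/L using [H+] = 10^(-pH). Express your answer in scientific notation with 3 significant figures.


Step 1: [H+] = 10^(-pH)
Step 2: [H+] = 10^(-6.44)
Step 3: [H+] = 3.63e-07 mol/L

3.63e-07


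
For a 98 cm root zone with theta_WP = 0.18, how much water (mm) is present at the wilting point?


Step 1: Water (mm) = theta_WP * depth * 10
Step 2: Water = 0.18 * 98 * 10
Step 3: Water = 176.4 mm

176.4


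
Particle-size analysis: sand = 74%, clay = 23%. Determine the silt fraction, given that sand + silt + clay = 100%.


Step 1: sand + silt + clay = 100%
Step 2: silt = 100 - sand - clay
Step 3: silt = 100 - 74 - 23
Step 4: silt = 3%

3


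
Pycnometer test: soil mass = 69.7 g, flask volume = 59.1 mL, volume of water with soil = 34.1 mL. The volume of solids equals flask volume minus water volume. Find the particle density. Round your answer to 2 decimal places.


Step 1: Volume of solids = flask volume - water volume with soil
Step 2: V_solids = 59.1 - 34.1 = 25.0 mL
Step 3: Particle density = mass / V_solids = 69.7 / 25.0 = 2.79 g/cm^3

2.79


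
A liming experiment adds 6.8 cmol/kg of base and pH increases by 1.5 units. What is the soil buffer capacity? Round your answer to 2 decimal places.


Step 1: BC = change in base / change in pH
Step 2: BC = 6.8 / 1.5
Step 3: BC = 4.53 cmol/(kg*pH unit)

4.53


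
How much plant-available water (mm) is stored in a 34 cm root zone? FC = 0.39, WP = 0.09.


Step 1: Available water = (FC - WP) * depth * 10
Step 2: AW = (0.39 - 0.09) * 34 * 10
Step 3: AW = 0.3 * 34 * 10
Step 4: AW = 102.0 mm

102.0


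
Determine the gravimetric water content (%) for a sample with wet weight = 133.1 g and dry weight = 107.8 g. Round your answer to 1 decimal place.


Step 1: Water mass = wet - dry = 133.1 - 107.8 = 25.3 g
Step 2: w = 100 * water mass / dry mass
Step 3: w = 100 * 25.3 / 107.8 = 23.5%

23.5


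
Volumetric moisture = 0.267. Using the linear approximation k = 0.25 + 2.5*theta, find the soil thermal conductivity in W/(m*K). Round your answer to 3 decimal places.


Step 1: k = 0.25 + 2.5 * theta
Step 2: k = 0.25 + 2.5 * 0.267
Step 3: k = 0.25 + 0.668
Step 4: k = 0.918 W/(m*K)

0.918


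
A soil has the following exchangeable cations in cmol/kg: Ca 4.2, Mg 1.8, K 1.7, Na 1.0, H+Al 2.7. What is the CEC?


Step 1: CEC = Ca + Mg + K + Na + (H+Al)
Step 2: CEC = 4.2 + 1.8 + 1.7 + 1.0 + 2.7
Step 3: CEC = 11.4 cmol/kg

11.4


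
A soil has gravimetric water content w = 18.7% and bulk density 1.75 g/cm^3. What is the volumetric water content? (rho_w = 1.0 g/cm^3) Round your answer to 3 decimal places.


Step 1: theta = (w / 100) * BD / rho_w
Step 2: theta = (18.7 / 100) * 1.75 / 1.0
Step 3: theta = 0.187 * 1.75
Step 4: theta = 0.327

0.327


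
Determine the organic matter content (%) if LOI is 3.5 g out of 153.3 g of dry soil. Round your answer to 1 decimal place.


Step 1: OM% = 100 * LOI / sample mass
Step 2: OM = 100 * 3.5 / 153.3
Step 3: OM = 2.3%

2.3


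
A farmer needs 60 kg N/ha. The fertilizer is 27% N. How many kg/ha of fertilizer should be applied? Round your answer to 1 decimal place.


Step 1: Fertilizer rate = target N / (N content / 100)
Step 2: Rate = 60 / (27 / 100)
Step 3: Rate = 60 / 0.27
Step 4: Rate = 222.2 kg/ha

222.2


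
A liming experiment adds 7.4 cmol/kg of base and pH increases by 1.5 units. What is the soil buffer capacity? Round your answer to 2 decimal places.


Step 1: BC = change in base / change in pH
Step 2: BC = 7.4 / 1.5
Step 3: BC = 4.93 cmol/(kg*pH unit)

4.93


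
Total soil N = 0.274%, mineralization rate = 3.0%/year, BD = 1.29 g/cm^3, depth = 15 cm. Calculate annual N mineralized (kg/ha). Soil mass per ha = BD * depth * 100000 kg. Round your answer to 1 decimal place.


Step 1: Soil mass per ha = BD * depth * 100000 = 1.29 * 15 * 100000 = 1935000 kg
Step 2: Total N pool = soil mass * N%/100 = 1935000 * 0.274/100 = 5301.9 kg/ha
Step 3: N mineralized = N pool * rate%/100 = 5301.9 * 3.0/100 = 159.1 kg/ha/yr

159.1


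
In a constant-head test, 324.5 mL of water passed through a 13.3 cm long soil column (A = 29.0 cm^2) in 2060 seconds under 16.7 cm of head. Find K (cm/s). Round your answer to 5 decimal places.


Step 1: K = Q * L / (A * t * h)
Step 2: Numerator = 324.5 * 13.3 = 4315.85
Step 3: Denominator = 29.0 * 2060 * 16.7 = 997658.0
Step 4: K = 4315.85 / 997658.0 = 0.00433 cm/s

0.00433


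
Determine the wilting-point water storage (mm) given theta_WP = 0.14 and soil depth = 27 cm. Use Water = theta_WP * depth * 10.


Step 1: Water (mm) = theta_WP * depth * 10
Step 2: Water = 0.14 * 27 * 10
Step 3: Water = 37.8 mm

37.8


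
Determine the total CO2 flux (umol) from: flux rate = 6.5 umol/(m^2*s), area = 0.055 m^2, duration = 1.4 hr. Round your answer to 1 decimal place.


Step 1: Convert time to seconds: 1.4 hr * 3600 = 5040.0 s
Step 2: Total = flux * area * time_s
Step 3: Total = 6.5 * 0.055 * 5040.0
Step 4: Total = 1801.8 umol

1801.8


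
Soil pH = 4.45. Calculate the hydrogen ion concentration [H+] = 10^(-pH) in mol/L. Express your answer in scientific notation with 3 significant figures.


Step 1: [H+] = 10^(-pH)
Step 2: [H+] = 10^(-4.45)
Step 3: [H+] = 3.55e-05 mol/L

3.55e-05


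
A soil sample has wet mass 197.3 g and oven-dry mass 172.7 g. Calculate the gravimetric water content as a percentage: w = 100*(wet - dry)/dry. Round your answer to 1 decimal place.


Step 1: Water mass = wet - dry = 197.3 - 172.7 = 24.6 g
Step 2: w = 100 * water mass / dry mass
Step 3: w = 100 * 24.6 / 172.7 = 14.2%

14.2


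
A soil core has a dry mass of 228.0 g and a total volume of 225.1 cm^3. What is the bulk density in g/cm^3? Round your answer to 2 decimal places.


Step 1: Identify the formula: BD = dry mass / volume
Step 2: Substitute values: BD = 228.0 / 225.1
Step 3: BD = 1.01 g/cm^3

1.01


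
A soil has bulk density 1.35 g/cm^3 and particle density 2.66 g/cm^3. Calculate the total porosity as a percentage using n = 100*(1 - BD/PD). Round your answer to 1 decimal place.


Step 1: Formula: n = 100 * (1 - BD / PD)
Step 2: n = 100 * (1 - 1.35 / 2.66)
Step 3: n = 100 * (1 - 0.50752)
Step 4: n = 49.2%

49.2


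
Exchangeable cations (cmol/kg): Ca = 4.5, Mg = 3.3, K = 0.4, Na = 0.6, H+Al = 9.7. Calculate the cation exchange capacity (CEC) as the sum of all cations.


Step 1: CEC = Ca + Mg + K + Na + (H+Al)
Step 2: CEC = 4.5 + 3.3 + 0.4 + 0.6 + 9.7
Step 3: CEC = 18.5 cmol/kg

18.5


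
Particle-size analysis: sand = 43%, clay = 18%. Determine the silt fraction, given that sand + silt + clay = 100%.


Step 1: sand + silt + clay = 100%
Step 2: silt = 100 - sand - clay
Step 3: silt = 100 - 43 - 18
Step 4: silt = 39%

39


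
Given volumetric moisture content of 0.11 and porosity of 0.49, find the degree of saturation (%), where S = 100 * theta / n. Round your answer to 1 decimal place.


Step 1: S = 100 * theta_v / n
Step 2: S = 100 * 0.11 / 0.49
Step 3: S = 22.4%

22.4


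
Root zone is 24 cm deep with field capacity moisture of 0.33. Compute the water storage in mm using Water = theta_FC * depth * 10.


Step 1: Water (mm) = theta_FC * depth (cm) * 10
Step 2: Water = 0.33 * 24 * 10
Step 3: Water = 79.2 mm

79.2


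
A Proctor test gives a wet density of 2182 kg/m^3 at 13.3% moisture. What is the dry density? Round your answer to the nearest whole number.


Step 1: Dry density = wet density / (1 + w/100)
Step 2: Dry density = 2182 / (1 + 13.3/100)
Step 3: Dry density = 2182 / 1.133
Step 4: Dry density = 1926 kg/m^3

1926


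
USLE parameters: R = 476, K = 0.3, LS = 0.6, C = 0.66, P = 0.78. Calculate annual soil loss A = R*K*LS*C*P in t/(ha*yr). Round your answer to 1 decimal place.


Step 1: A = R * K * LS * C * P
Step 2: R * K = 476 * 0.3 = 142.8
Step 3: (R*K) * LS = 142.8 * 0.6 = 85.68
Step 4: * C * P = 85.68 * 0.66 * 0.78 = 44.1
Step 5: A = 44.1 t/(ha*yr)

44.1


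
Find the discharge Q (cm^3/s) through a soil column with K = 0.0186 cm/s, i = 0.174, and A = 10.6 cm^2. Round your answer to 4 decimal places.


Step 1: Apply Darcy's law: Q = K * i * A
Step 2: Q = 0.0186 * 0.174 * 10.6
Step 3: Q = 0.0343 cm^3/s

0.0343
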